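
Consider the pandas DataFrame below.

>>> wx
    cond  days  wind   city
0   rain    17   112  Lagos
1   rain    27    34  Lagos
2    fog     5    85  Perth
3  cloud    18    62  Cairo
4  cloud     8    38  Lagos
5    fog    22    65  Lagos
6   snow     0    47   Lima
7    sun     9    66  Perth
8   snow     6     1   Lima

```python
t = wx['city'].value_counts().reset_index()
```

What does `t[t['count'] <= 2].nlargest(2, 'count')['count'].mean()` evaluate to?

2.0

value_counts of city:
city
Lagos    4
Perth    2
Lima     2
Cairo    1
Name: count, dtype: int64
reset_index():
    city  count
0  Lagos      4
1  Perth      2
2   Lima      2
3  Cairo      1
filter rows where count <= 2:
    city  count
1  Perth      2
2   Lima      2
3  Cairo      1
take 2 rows with largest count:
    city  count
1  Perth      2
2   Lima      2
Reading off the mean of column 'count', we get 2.0.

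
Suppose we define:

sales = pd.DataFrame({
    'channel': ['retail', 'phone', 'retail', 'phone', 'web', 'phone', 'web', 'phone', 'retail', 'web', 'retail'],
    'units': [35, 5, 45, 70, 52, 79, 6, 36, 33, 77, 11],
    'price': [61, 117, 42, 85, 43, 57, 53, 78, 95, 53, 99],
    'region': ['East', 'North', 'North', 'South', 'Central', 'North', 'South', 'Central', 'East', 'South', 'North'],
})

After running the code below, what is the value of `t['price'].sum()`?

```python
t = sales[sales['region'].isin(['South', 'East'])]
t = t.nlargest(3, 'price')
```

filter rows where region in ['South', 'East']:
  channel  units  price region
0  retail     35     61   East
3   phone     70     85  South
6     web      6     53  South
8  retail     33     95   East
9     web     77     53  South
take 3 rows with largest price:
  channel  units  price region
8  retail     33     95   East
3   phone     70     85  South
0  retail     35     61   East
sum of column 'price' → 241

241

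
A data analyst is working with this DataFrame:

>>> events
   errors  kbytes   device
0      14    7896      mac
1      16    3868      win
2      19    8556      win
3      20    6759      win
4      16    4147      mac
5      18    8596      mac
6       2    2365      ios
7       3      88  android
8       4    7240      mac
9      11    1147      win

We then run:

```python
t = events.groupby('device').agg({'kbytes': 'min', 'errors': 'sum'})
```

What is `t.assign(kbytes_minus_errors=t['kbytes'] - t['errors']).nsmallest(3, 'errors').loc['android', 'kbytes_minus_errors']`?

group by device: min(kbytes), sum(errors):
         kbytes  errors
device                 
android      88       3
ios        2365       2
mac        4147      52
win        1147      66
add column kbytes_minus_errors = t['kbytes'] - t['errors']:
         kbytes  errors  kbytes_minus_errors
device                                      
android      88       3                   85
ios        2365       2                 2363
mac        4147      52                 4095
win        1147      66                 1081
take 3 rows with smallest errors:
         kbytes  errors  kbytes_minus_errors
device                                      
ios        2365       2                 2363
android      88       3                   85
mac        4147      52                 4095
Finally, value at row 'android', column 'kbytes_minus_errors' = 85.

85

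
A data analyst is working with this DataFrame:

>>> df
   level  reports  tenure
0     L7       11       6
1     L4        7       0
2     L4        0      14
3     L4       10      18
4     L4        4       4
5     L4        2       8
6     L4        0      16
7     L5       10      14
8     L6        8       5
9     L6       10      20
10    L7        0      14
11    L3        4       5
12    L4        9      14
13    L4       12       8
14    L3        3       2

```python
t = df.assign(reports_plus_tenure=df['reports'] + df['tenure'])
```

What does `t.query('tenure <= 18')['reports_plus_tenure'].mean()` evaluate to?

14.8571428571

add column reports_plus_tenure = df['reports'] + df['tenure']:
   level  reports  tenure  reports_plus_tenure
0     L7       11       6                   17
1     L4        7       0                    7
2     L4        0      14                   14
3     L4       10      18                   28
4     L4        4       4                    8
5     L4        2       8                   10
6     L4        0      16                   16
7     L5       10      14                   24
8     L6        8       5                   13
9     L6       10      20                   30
10    L7        0      14                   14
11    L3        4       5                    9
12    L4        9      14                   23
13    L4       12       8                   20
14    L3        3       2                    5
filter rows where tenure <= 18:
   level  reports  tenure  reports_plus_tenure
0     L7       11       6                   17
1     L4        7       0                    7
2     L4        0      14                   14
3     L4       10      18                   28
4     L4        4       4                    8
5     L4        2       8                   10
6     L4        0      16                   16
7     L5       10      14                   24
8     L6        8       5                   13
10    L7        0      14                   14
11    L3        4       5                    9
12    L4        9      14                   23
13    L4       12       8                   20
14    L3        3       2                    5
Reading off the mean of column 'reports_plus_tenure', we get 14.8571428571.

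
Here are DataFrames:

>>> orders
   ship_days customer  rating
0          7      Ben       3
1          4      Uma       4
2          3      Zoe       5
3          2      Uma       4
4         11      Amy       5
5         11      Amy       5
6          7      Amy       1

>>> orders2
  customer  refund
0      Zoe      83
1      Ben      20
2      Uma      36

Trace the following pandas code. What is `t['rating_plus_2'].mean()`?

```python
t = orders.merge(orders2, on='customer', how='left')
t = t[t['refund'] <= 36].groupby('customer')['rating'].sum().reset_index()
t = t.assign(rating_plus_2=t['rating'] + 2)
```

merge on 'customer' (how='left') → 7 rows:
   ship_days customer  rating  refund
0          7      Ben       3    20.0
1          4      Uma       4    36.0
2          3      Zoe       5    83.0
3          2      Uma       4    36.0
4         11      Amy       5     NaN
5         11      Amy       5     NaN
6          7      Amy       1     NaN
filter rows where refund <= 36:
   ship_days customer  rating  refund
0          7      Ben       3    20.0
1          4      Uma       4    36.0
3          2      Uma       4    36.0
group by customer, sum of rating:
customer
Ben    3
Uma    8
Name: rating, dtype: int64
reset_index():
  customer  rating
0      Ben       3
1      Uma       8
add column rating_plus_2 = t['rating'] + 2:
  customer  rating  rating_plus_2
0      Ben       3              5
1      Uma       8             10
So mean() = 7.5.

7.5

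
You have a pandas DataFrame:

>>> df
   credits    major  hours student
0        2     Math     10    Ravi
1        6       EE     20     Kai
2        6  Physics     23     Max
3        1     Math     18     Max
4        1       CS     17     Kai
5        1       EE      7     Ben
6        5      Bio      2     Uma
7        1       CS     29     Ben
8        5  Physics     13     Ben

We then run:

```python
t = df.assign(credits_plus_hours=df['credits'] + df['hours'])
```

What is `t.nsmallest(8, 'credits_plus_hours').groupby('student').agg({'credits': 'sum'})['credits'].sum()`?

add column credits_plus_hours = df['credits'] + df['hours']:
   credits    major  hours student  credits_plus_hours
0        2     Math     10    Ravi                  12
1        6       EE     20     Kai                  26
2        6  Physics     23     Max                  29
3        1     Math     18     Max                  19
4        1       CS     17     Kai                  18
5        1       EE      7     Ben                   8
6        5      Bio      2     Uma                   7
7        1       CS     29     Ben                  30
8        5  Physics     13     Ben                  18
take 8 rows with smallest credits_plus_hours:
   credits    major  hours student  credits_plus_hours
6        5      Bio      2     Uma                   7
5        1       EE      7     Ben                   8
0        2     Math     10    Ravi                  12
4        1       CS     17     Kai                  18
8        5  Physics     13     Ben                  18
3        1     Math     18     Max                  19
1        6       EE     20     Kai                  26
2        6  Physics     23     Max                  29
group by student, sum of credits:
         credits
student         
Ben            6
Kai            7
Max            7
Ravi           2
Uma            5

27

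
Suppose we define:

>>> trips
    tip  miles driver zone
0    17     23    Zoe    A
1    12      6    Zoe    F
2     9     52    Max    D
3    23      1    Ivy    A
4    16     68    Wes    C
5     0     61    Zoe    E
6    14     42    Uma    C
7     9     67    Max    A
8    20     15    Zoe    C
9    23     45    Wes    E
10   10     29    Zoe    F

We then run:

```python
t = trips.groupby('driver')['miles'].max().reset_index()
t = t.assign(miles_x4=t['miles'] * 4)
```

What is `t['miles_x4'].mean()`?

191.2

group by driver, max of miles:
driver
Ivy     1
Max    67
Uma    42
Wes    68
Zoe    61
Name: miles, dtype: int64
reset_index():
  driver  miles
0    Ivy      1
1    Max     67
2    Uma     42
3    Wes     68
4    Zoe     61
add column miles_x4 = t['miles'] * 4:
  driver  miles  miles_x4
0    Ivy      1         4
1    Max     67       268
2    Uma     42       168
3    Wes     68       272
4    Zoe     61       244
Then the mean of column 'miles_x4': 191.2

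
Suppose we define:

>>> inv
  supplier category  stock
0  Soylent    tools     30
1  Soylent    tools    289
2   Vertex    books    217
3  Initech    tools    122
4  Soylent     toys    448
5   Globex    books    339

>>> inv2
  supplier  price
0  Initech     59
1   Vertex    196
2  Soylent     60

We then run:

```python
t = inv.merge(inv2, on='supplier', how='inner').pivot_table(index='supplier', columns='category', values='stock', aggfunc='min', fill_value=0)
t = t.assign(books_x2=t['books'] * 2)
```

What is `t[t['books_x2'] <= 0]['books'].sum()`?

0

merge on 'supplier' (how='inner') → 5 rows:
  supplier category  stock  price
0  Soylent    tools     30     60
1  Soylent    tools    289     60
2   Vertex    books    217    196
3  Initech    tools    122     59
4  Soylent     toys    448     60
pivot: rows=supplier, cols=category, min(stock):
category  books  tools  toys
supplier                    
Initech       0    122     0
Soylent       0     30   448
Vertex      217      0     0
add column books_x2 = t['books'] * 2:
category  books  tools  toys  books_x2
supplier                              
Initech       0    122     0         0
Soylent       0     30   448         0
Vertex      217      0     0       434
filter rows where books_x2 <= 0:
category  books  tools  toys  books_x2
supplier                              
Initech       0    122     0         0
Soylent       0     30   448         0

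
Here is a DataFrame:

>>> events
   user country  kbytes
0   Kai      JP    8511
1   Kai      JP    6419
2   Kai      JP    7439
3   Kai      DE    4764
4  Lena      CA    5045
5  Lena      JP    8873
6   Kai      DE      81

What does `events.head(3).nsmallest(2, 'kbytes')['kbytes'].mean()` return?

6929.0

take first 3 rows:
  user country  kbytes
0  Kai      JP    8511
1  Kai      JP    6419
2  Kai      JP    7439
take 2 rows with smallest kbytes:
  user country  kbytes
1  Kai      JP    6419
2  Kai      JP    7439
So mean() = 6929.0.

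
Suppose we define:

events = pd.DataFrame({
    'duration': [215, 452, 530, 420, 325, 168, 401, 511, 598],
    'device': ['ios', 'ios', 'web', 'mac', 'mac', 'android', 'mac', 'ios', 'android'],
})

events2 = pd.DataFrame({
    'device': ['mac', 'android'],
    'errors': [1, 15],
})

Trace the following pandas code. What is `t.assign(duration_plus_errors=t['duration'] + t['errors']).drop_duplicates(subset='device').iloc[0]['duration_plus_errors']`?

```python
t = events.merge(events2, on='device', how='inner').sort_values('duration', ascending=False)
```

613

merge on 'device' (how='inner') → 5 rows:
   duration   device  errors
0       420      mac       1
1       325      mac       1
2       168  android      15
3       401      mac       1
4       598  android      15
sort by duration descending:
   duration   device  errors
4       598  android      15
0       420      mac       1
3       401      mac       1
1       325      mac       1
2       168  android      15
add column duration_plus_errors = t['duration'] + t['errors']:
   duration   device  errors  duration_plus_errors
4       598  android      15                   613
0       420      mac       1                   421
3       401      mac       1                   402
1       325      mac       1                   326
2       168  android      15                   183
drop duplicate device (keep=first):
   duration   device  errors  duration_plus_errors
4       598  android      15                   613
0       420      mac       1                   421
Finally, value at position 0, column 'duration_plus_errors' = 613.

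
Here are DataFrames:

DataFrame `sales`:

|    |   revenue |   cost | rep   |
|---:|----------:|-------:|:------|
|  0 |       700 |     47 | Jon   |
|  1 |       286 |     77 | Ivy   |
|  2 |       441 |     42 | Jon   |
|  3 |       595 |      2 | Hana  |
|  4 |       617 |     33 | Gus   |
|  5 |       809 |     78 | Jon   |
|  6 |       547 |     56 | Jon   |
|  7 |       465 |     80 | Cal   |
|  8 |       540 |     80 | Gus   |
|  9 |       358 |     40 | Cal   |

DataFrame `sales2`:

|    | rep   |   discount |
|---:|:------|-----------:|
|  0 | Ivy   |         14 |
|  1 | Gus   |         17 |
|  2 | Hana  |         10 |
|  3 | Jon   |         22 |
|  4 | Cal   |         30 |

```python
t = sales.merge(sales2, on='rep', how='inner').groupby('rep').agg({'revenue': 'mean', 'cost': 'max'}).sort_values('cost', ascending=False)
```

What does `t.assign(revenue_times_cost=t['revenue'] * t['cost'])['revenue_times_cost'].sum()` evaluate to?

merge on 'rep' (how='inner') → 10 rows:
   revenue  cost   rep  discount
0      700    47   Jon        22
1      286    77   Ivy        14
2      441    42   Jon        22
3      595     2  Hana        10
4      617    33   Gus        17
5      809    78   Jon        22
6      547    56   Jon        22
7      465    80   Cal        30
8      540    80   Gus        17
9      358    40   Cal        30
group by rep: mean(revenue), max(cost):
      revenue  cost
rep                
Cal    411.50    80
Gus    578.50    80
Hana   595.00     2
Ivy    286.00    77
Jon    624.25    78
sort by cost descending:
      revenue  cost
rep                
Cal    411.50    80
Gus    578.50    80
Jon    624.25    78
Ivy    286.00    77
Hana   595.00     2
add column revenue_times_cost = t['revenue'] * t['cost']:
      revenue  cost  revenue_times_cost
rep                                    
Cal    411.50    80             32920.0
Gus    578.50    80             46280.0
Jon    624.25    78             48691.5
Ivy    286.00    77             22022.0
Hana   595.00     2              1190.0

151103.5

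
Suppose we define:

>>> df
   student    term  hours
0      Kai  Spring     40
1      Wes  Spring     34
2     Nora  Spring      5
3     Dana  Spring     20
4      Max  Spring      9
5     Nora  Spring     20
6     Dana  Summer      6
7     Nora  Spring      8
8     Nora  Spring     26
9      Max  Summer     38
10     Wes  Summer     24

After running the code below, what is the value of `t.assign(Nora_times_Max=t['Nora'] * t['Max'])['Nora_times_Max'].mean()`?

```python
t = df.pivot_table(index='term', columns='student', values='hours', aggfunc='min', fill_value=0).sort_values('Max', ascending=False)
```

22.5

pivot: rows=term, cols=student, min(hours):
student  Dana  Kai  Max  Nora  Wes
term                              
Spring     20   40    9     5   34
Summer      6    0   38     0   24
sort by Max descending:
student  Dana  Kai  Max  Nora  Wes
term                              
Summer      6    0   38     0   24
Spring     20   40    9     5   34
add column Nora_times_Max = t['Nora'] * t['Max']:
student  Dana  Kai  Max  Nora  Wes  Nora_times_Max
term                                              
Summer      6    0   38     0   24               0
Spring     20   40    9     5   34              45
Reading off the mean of column 'Nora_times_Max', we get 22.5.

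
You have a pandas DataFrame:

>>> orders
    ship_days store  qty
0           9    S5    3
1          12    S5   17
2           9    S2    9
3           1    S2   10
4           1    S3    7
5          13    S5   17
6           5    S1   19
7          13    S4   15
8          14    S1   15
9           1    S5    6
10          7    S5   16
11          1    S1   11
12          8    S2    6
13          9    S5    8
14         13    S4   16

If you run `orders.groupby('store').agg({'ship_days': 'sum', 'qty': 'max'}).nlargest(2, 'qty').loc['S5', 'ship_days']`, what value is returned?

group by store: sum(ship_days), max(qty):
       ship_days  qty
store                
S1            20   19
S2            18   10
S3             1    7
S4            26   16
S5            51   17
take 2 rows with largest qty:
       ship_days  qty
store                
S1            20   19
S5            51   17
Taking the value at row 'S5', column 'ship_days' gives 51.

51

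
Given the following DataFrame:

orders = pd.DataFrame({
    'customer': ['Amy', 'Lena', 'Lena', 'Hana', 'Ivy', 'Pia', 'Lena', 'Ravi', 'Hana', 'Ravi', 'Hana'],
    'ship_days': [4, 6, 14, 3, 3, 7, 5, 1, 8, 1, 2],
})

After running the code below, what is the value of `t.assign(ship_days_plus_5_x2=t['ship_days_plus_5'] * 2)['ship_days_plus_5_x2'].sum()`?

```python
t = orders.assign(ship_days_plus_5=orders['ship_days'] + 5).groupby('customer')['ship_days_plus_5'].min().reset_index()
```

104

add column ship_days_plus_5 = orders['ship_days'] + 5:
   customer  ship_days  ship_days_plus_5
0       Amy          4                 9
1      Lena          6                11
2      Lena         14                19
3      Hana          3                 8
4       Ivy          3                 8
5       Pia          7                12
6      Lena          5                10
7      Ravi          1                 6
8      Hana          8                13
9      Ravi          1                 6
10     Hana          2                 7
group by customer, min of ship_days_plus_5:
customer
Amy      9
Hana     7
Ivy      8
Lena    10
Pia     12
Ravi     6
Name: ship_days_plus_5, dtype: int64
reset_index():
  customer  ship_days_plus_5
0      Amy                 9
1     Hana                 7
2      Ivy                 8
3     Lena                10
4      Pia                12
5     Ravi                 6
add column ship_days_plus_5_x2 = t['ship_days_plus_5'] * 2:
  customer  ship_days_plus_5  ship_days_plus_5_x2
0      Amy                 9                   18
1     Hana                 7                   14
2      Ivy                 8                   16
3     Lena                10                   20
4      Pia                12                   24
5     Ravi                 6                   12
So sum() = 104.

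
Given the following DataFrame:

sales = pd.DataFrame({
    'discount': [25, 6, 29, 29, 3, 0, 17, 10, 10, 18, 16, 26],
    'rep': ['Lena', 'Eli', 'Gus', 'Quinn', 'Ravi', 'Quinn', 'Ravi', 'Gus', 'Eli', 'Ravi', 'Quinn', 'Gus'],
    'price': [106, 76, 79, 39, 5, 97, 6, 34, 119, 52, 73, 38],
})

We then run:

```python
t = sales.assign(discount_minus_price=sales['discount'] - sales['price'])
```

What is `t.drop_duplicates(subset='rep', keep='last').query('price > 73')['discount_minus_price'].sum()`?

add column discount_minus_price = sales['discount'] - sales['price']:
    discount    rep  price  discount_minus_price
0         25   Lena    106                   -81
1          6    Eli     76                   -70
2         29    Gus     79                   -50
3         29  Quinn     39                   -10
4          3   Ravi      5                    -2
5          0  Quinn     97                   -97
6         17   Ravi      6                    11
7         10    Gus     34                   -24
8         10    Eli    119                  -109
9         18   Ravi     52                   -34
10        16  Quinn     73                   -57
11        26    Gus     38                   -12
drop duplicate rep (keep=last):
    discount    rep  price  discount_minus_price
0         25   Lena    106                   -81
8         10    Eli    119                  -109
9         18   Ravi     52                   -34
10        16  Quinn     73                   -57
11        26    Gus     38                   -12
filter rows where price > 73:
   discount   rep  price  discount_minus_price
0        25  Lena    106                   -81
8        10   Eli    119                  -109
sum of column 'discount_minus_price' → -190

-190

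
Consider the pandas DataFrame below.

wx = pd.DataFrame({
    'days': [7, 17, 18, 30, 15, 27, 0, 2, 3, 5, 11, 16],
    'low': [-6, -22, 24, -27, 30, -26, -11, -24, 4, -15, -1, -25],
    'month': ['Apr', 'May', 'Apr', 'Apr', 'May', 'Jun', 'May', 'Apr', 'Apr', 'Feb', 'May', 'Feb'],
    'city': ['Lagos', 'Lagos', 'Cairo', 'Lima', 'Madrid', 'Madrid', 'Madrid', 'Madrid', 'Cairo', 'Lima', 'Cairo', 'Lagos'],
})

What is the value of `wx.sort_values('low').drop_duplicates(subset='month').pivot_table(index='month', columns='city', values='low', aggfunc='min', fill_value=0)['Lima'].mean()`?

-6.75

sort by low:
    days  low month    city
3     30  -27   Apr    Lima
5     27  -26   Jun  Madrid
11    16  -25   Feb   Lagos
7      2  -24   Apr  Madrid
1     17  -22   May   Lagos
9      5  -15   Feb    Lima
6      0  -11   May  Madrid
0      7   -6   Apr   Lagos
10    11   -1   May   Cairo
8      3    4   Apr   Cairo
2     18   24   Apr   Cairo
4     15   30   May  Madrid
drop duplicate month (keep=first):
    days  low month    city
3     30  -27   Apr    Lima
5     27  -26   Jun  Madrid
11    16  -25   Feb   Lagos
1     17  -22   May   Lagos
pivot: rows=month, cols=city, min(low):
city   Lagos  Lima  Madrid
month                     
Apr        0   -27       0
Feb      -25     0       0
Jun        0     0     -26
May      -22     0       0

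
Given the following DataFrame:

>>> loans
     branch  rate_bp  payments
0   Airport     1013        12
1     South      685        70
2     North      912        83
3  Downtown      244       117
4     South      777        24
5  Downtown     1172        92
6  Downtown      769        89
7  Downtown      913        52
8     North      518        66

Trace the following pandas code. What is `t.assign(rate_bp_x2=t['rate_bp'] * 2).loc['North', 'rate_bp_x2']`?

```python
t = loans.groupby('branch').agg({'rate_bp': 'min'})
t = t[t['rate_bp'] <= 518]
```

1036

group by branch, min of rate_bp:
          rate_bp
branch           
Airport      1013
Downtown      244
North         518
South         685
filter rows where rate_bp <= 518:
          rate_bp
branch           
Downtown      244
North         518
add column rate_bp_x2 = t['rate_bp'] * 2:
          rate_bp  rate_bp_x2
branch                       
Downtown      244         488
North         518        1036
Taking the value at row 'North', column 'rate_bp_x2' gives 1036.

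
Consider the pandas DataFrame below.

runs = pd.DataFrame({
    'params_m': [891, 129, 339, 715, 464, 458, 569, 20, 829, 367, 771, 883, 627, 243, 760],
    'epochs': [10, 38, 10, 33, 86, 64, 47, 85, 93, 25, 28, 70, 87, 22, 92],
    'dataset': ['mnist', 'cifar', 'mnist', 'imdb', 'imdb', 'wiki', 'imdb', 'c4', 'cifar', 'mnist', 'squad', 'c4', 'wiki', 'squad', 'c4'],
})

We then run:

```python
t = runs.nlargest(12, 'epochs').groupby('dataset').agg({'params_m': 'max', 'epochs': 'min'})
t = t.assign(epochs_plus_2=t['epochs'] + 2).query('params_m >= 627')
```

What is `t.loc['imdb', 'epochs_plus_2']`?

take 12 rows with largest epochs:
    params_m  epochs dataset
8        829      93   cifar
14       760      92      c4
12       627      87    wiki
4        464      86    imdb
7         20      85      c4
11       883      70      c4
5        458      64    wiki
6        569      47    imdb
1        129      38   cifar
3        715      33    imdb
10       771      28   squad
9        367      25   mnist
group by dataset: max(params_m), min(epochs):
         params_m  epochs
dataset                  
c4            883      70
cifar         829      38
imdb          715      33
mnist         367      25
squad         771      28
wiki          627      64
add column epochs_plus_2 = t['epochs'] + 2:
         params_m  epochs  epochs_plus_2
dataset                                 
c4            883      70             72
cifar         829      38             40
imdb          715      33             35
mnist         367      25             27
squad         771      28             30
wiki          627      64             66
filter rows where params_m >= 627:
         params_m  epochs  epochs_plus_2
dataset                                 
c4            883      70             72
cifar         829      38             40
imdb          715      33             35
squad         771      28             30
wiki          627      64             66
So loc['imdb', 'epochs_plus_2'] = 35.

35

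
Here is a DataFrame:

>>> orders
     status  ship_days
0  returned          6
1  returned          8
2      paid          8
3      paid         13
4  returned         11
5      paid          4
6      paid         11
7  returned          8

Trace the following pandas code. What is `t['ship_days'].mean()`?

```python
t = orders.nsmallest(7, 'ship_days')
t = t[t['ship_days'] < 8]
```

take 7 rows with smallest ship_days:
     status  ship_days
5      paid          4
0  returned          6
1  returned          8
2      paid          8
7  returned          8
4  returned         11
6      paid         11
filter rows where ship_days < 8:
     status  ship_days
5      paid          4
0  returned          6
The mean of column 'ship_days' is 5.0.

5.0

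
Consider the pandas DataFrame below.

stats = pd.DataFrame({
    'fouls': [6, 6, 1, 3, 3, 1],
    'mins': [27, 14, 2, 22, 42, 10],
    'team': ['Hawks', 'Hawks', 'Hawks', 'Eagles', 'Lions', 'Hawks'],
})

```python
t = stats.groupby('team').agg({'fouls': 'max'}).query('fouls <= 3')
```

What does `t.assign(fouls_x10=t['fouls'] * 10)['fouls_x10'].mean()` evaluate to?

30.0

group by team, max of fouls:
        fouls
team         
Eagles      3
Hawks       6
Lions       3
filter rows where fouls <= 3:
        fouls
team         
Eagles      3
Lions       3
add column fouls_x10 = t['fouls'] * 10:
        fouls  fouls_x10
team                    
Eagles      3         30
Lions       3         30
Hence 30.0.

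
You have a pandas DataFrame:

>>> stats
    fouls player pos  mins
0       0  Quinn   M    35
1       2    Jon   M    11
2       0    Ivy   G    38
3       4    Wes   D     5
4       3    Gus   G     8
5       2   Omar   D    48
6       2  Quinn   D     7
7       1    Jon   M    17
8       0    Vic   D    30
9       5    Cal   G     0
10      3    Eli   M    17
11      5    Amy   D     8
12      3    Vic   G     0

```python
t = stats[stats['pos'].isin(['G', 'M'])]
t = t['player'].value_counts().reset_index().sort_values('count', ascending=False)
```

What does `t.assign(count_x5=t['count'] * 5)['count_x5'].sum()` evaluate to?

40

filter rows where pos in ['G', 'M']:
    fouls player pos  mins
0       0  Quinn   M    35
1       2    Jon   M    11
2       0    Ivy   G    38
4       3    Gus   G     8
7       1    Jon   M    17
9       5    Cal   G     0
10      3    Eli   M    17
12      3    Vic   G     0
value_counts of player:
player
Jon      2
Quinn    1
Ivy      1
Gus      1
Cal      1
Eli      1
Vic      1
Name: count, dtype: int64
reset_index():
  player  count
0    Jon      2
1  Quinn      1
2    Ivy      1
3    Gus      1
4    Cal      1
5    Eli      1
6    Vic      1
sort by count descending:
  player  count
0    Jon      2
1  Quinn      1
2    Ivy      1
3    Gus      1
4    Cal      1
5    Eli      1
6    Vic      1
add column count_x5 = t['count'] * 5:
  player  count  count_x5
0    Jon      2        10
1  Quinn      1         5
2    Ivy      1         5
3    Gus      1         5
4    Cal      1         5
5    Eli      1         5
6    Vic      1         5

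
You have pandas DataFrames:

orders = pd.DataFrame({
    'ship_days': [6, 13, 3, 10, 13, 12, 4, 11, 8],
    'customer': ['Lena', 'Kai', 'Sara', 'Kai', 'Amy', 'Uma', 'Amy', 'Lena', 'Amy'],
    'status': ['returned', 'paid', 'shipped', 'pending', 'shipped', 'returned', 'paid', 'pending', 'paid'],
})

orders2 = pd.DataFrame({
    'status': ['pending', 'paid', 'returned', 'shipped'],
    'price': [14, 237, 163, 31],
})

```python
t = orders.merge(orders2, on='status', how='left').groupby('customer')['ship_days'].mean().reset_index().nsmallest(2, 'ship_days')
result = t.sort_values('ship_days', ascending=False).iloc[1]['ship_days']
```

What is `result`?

3.0

merge on 'status' (how='left') → 9 rows:
   ship_days customer    status  price
0          6     Lena  returned    163
1         13      Kai      paid    237
2          3     Sara   shipped     31
3         10      Kai   pending     14
4         13      Amy   shipped     31
5         12      Uma  returned    163
6          4      Amy      paid    237
7         11     Lena   pending     14
8          8      Amy      paid    237
group by customer, mean of ship_days:
customer
Amy      8.333333
Kai     11.500000
Lena     8.500000
Sara     3.000000
Uma     12.000000
Name: ship_days, dtype: float64
reset_index():
  customer  ship_days
0      Amy   8.333333
1      Kai  11.500000
2     Lena   8.500000
3     Sara   3.000000
4      Uma  12.000000
take 2 rows with smallest ship_days:
  customer  ship_days
3     Sara   3.000000
0      Amy   8.333333
sort by ship_days descending:
  customer  ship_days
0      Amy   8.333333
3     Sara   3.000000
Reading off the value at position 1, column 'ship_days', we get 3.0.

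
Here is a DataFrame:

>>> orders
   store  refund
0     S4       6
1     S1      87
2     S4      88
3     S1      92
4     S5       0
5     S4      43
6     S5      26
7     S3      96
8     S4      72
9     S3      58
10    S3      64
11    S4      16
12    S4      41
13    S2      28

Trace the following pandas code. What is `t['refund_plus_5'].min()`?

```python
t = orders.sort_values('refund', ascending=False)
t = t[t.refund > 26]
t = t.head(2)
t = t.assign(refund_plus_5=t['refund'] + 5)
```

97

sort by refund descending:
   store  refund
7     S3      96
3     S1      92
2     S4      88
1     S1      87
8     S4      72
10    S3      64
9     S3      58
5     S4      43
12    S4      41
13    S2      28
6     S5      26
11    S4      16
0     S4       6
4     S5       0
filter rows where refund > 26:
   store  refund
7     S3      96
3     S1      92
2     S4      88
1     S1      87
8     S4      72
10    S3      64
9     S3      58
5     S4      43
12    S4      41
13    S2      28
take first 2 rows:
  store  refund
7    S3      96
3    S1      92
add column refund_plus_5 = t['refund'] + 5:
  store  refund  refund_plus_5
7    S3      96            101
3    S1      92             97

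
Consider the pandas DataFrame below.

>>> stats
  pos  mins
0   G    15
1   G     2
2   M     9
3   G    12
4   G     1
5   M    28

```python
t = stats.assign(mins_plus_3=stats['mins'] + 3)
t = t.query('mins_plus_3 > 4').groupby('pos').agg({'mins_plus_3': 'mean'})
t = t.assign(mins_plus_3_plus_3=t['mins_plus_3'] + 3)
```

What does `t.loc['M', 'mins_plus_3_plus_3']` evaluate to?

add column mins_plus_3 = stats['mins'] + 3:
  pos  mins  mins_plus_3
0   G    15           18
1   G     2            5
2   M     9           12
3   G    12           15
4   G     1            4
5   M    28           31
filter rows where mins_plus_3 > 4:
  pos  mins  mins_plus_3
0   G    15           18
1   G     2            5
2   M     9           12
3   G    12           15
5   M    28           31
group by pos, mean of mins_plus_3:
     mins_plus_3
pos             
G      12.666667
M      21.500000
add column mins_plus_3_plus_3 = t['mins_plus_3'] + 3:
     mins_plus_3  mins_plus_3_plus_3
pos                                 
G      12.666667           15.666667
M      21.500000           24.500000
So loc['M', 'mins_plus_3_plus_3'] = 24.5.

24.5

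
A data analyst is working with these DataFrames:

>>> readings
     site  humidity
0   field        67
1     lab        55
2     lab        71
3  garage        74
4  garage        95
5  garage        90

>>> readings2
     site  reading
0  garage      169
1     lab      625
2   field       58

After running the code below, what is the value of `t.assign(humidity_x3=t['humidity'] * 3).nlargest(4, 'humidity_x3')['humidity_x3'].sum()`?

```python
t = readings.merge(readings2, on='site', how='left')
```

990

merge on 'site' (how='left') → 6 rows:
     site  humidity  reading
0   field        67       58
1     lab        55      625
2     lab        71      625
3  garage        74      169
4  garage        95      169
5  garage        90      169
add column humidity_x3 = t['humidity'] * 3:
     site  humidity  reading  humidity_x3
0   field        67       58          201
1     lab        55      625          165
2     lab        71      625          213
3  garage        74      169          222
4  garage        95      169          285
5  garage        90      169          270
take 4 rows with largest humidity_x3:
     site  humidity  reading  humidity_x3
4  garage        95      169          285
5  garage        90      169          270
3  garage        74      169          222
2     lab        71      625          213
Taking the sum of column 'humidity_x3' gives 990.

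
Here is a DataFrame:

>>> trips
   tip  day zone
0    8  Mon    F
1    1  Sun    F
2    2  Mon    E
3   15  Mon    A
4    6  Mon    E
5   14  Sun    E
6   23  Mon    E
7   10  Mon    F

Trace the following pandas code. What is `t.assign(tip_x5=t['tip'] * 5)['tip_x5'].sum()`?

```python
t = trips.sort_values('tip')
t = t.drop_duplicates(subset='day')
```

15

sort by tip:
   tip  day zone
1    1  Sun    F
2    2  Mon    E
4    6  Mon    E
0    8  Mon    F
7   10  Mon    F
5   14  Sun    E
3   15  Mon    A
6   23  Mon    E
drop duplicate day (keep=first):
   tip  day zone
1    1  Sun    F
2    2  Mon    E
add column tip_x5 = t['tip'] * 5:
   tip  day zone  tip_x5
1    1  Sun    F       5
2    2  Mon    E      10
Taking the sum of column 'tip_x5' gives 15.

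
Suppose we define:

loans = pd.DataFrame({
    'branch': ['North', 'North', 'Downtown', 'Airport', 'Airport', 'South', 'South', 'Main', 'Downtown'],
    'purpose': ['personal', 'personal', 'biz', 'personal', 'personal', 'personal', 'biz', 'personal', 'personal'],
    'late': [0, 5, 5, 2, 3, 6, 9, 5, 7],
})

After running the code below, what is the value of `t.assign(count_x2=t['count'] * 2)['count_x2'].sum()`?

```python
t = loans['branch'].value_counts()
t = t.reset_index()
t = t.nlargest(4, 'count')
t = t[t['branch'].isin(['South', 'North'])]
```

8

value_counts of branch:
branch
North       2
Downtown    2
Airport     2
South       2
Main        1
Name: count, dtype: int64
reset_index():
     branch  count
0     North      2
1  Downtown      2
2   Airport      2
3     South      2
4      Main      1
take 4 rows with largest count:
     branch  count
0     North      2
1  Downtown      2
2   Airport      2
3     South      2
filter rows where branch in ['South', 'North']:
  branch  count
0  North      2
3  South      2
add column count_x2 = t['count'] * 2:
  branch  count  count_x2
0  North      2         4
3  South      2         4
Then the sum of column 'count_x2': 8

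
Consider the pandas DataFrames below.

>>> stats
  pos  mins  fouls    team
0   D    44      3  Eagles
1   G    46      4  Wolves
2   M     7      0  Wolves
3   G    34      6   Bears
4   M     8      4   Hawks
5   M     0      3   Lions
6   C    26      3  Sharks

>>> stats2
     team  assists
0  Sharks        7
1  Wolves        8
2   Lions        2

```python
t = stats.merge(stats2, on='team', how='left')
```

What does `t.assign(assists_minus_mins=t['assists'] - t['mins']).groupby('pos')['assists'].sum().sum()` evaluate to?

25.0

merge on 'team' (how='left') → 7 rows:
  pos  mins  fouls    team  assists
0   D    44      3  Eagles      NaN
1   G    46      4  Wolves      8.0
2   M     7      0  Wolves      8.0
3   G    34      6   Bears      NaN
4   M     8      4   Hawks      NaN
5   M     0      3   Lions      2.0
6   C    26      3  Sharks      7.0
add column assists_minus_mins = t['assists'] - t['mins']:
  pos  mins  fouls    team  assists  assists_minus_mins
0   D    44      3  Eagles      NaN                 NaN
1   G    46      4  Wolves      8.0               -38.0
2   M     7      0  Wolves      8.0                 1.0
3   G    34      6   Bears      NaN                 NaN
4   M     8      4   Hawks      NaN                 NaN
5   M     0      3   Lions      2.0                 2.0
6   C    26      3  Sharks      7.0               -19.0
group by pos, sum of assists:
pos
C     7.0
D     0.0
G     8.0
M    10.0
Name: assists, dtype: float64
Taking the sum of the resulting series gives 25.0.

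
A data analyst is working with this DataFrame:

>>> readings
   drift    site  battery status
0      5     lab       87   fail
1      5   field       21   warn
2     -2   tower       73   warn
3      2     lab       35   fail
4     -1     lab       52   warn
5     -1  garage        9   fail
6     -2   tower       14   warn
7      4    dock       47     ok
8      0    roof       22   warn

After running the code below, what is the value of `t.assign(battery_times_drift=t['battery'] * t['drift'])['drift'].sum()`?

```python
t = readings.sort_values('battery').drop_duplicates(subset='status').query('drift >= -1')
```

sort by battery:
   drift    site  battery status
5     -1  garage        9   fail
6     -2   tower       14   warn
1      5   field       21   warn
8      0    roof       22   warn
3      2     lab       35   fail
7      4    dock       47     ok
4     -1     lab       52   warn
2     -2   tower       73   warn
0      5     lab       87   fail
drop duplicate status (keep=first):
   drift    site  battery status
5     -1  garage        9   fail
6     -2   tower       14   warn
7      4    dock       47     ok
filter rows where drift >= -1:
   drift    site  battery status
5     -1  garage        9   fail
7      4    dock       47     ok
add column battery_times_drift = t['battery'] * t['drift']:
   drift    site  battery status  battery_times_drift
5     -1  garage        9   fail                   -9
7      4    dock       47     ok                  188
sum of column 'drift' → 3

3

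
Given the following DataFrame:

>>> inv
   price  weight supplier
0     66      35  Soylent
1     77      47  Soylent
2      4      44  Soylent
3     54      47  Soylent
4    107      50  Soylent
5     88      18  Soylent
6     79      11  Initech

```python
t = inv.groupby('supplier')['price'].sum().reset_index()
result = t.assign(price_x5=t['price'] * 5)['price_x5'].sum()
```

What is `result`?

2375

group by supplier, sum of price:
supplier
Initech     79
Soylent    396
Name: price, dtype: int64
reset_index():
  supplier  price
0  Initech     79
1  Soylent    396
add column price_x5 = t['price'] * 5:
  supplier  price  price_x5
0  Initech     79       395
1  Soylent    396      1980
sum of column 'price_x5' → 2375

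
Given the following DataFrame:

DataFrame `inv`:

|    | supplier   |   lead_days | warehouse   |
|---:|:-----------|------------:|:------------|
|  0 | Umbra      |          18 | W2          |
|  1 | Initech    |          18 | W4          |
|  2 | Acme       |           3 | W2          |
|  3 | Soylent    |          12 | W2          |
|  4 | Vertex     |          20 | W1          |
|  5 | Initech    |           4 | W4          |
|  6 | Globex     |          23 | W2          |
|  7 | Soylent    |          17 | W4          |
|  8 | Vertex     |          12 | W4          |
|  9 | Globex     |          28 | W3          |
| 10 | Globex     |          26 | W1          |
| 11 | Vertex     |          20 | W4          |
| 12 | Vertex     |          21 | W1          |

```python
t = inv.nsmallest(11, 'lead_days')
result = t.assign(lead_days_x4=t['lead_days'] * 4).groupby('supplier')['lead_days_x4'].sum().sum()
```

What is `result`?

take 11 rows with smallest lead_days:
   supplier  lead_days warehouse
2      Acme          3        W2
5   Initech          4        W4
3   Soylent         12        W2
8    Vertex         12        W4
7   Soylent         17        W4
0     Umbra         18        W2
1   Initech         18        W4
4    Vertex         20        W1
11   Vertex         20        W4
12   Vertex         21        W1
6    Globex         23        W2
add column lead_days_x4 = t['lead_days'] * 4:
   supplier  lead_days warehouse  lead_days_x4
2      Acme          3        W2            12
5   Initech          4        W4            16
3   Soylent         12        W2            48
8    Vertex         12        W4            48
7   Soylent         17        W4            68
0     Umbra         18        W2            72
1   Initech         18        W4            72
4    Vertex         20        W1            80
11   Vertex         20        W4            80
12   Vertex         21        W1            84
6    Globex         23        W2            92
group by supplier, sum of lead_days_x4:
supplier
Acme        12
Globex      92
Initech     88
Soylent    116
Umbra       72
Vertex     292
Name: lead_days_x4, dtype: int64
The sum of the resulting series is 672.

672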